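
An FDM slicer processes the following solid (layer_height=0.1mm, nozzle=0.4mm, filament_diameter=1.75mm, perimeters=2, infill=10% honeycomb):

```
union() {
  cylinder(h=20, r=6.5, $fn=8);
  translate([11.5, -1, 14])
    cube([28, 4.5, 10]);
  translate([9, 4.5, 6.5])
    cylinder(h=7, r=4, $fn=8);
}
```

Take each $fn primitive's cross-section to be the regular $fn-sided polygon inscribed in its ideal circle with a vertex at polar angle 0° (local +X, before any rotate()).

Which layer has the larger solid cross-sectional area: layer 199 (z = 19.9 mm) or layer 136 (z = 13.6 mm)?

Layer 199 (z = 19.9): the cylinder: section is a regular 8-gon, circumradius r=6.5 (area = (8/2)·6.500²·sin(360°/8) = 119.50 mm²); the cube at (11.5, -1) (footprint 28×4.5) is included at this height (area 126.00 mm²); the cylinder at (9, 4.5) is absent (z outside [6.5, 13.5]); Taking the union: the 2 present regions are separate (no shared area or edge), so areas and boundary lengths simply add and each stays a separate island — area = 245.50 mm². So its area = 245.50 mm². Layer 136 (z = 13.6): the r=6.5 cylinder gives a regular 8-gon of circumradius 6.5 (constant along its height) (area = (8/2)·6.500²·sin(360°/8) = 119.50 mm²); the cube at (11.5, -1) is absent (z outside [14, 24]); the cylinder at (9, 4.5) is not intersected at this z (z outside [6.5, 13.5]); Combining (union): only the r=6.5 cylinder is present, so the union is just that shape — area = 119.50 mm². So its area = 119.50 mm². Layer 199 is larger (245.50 vs 119.50 mm²).

layer 199 (z = 19.9 mm)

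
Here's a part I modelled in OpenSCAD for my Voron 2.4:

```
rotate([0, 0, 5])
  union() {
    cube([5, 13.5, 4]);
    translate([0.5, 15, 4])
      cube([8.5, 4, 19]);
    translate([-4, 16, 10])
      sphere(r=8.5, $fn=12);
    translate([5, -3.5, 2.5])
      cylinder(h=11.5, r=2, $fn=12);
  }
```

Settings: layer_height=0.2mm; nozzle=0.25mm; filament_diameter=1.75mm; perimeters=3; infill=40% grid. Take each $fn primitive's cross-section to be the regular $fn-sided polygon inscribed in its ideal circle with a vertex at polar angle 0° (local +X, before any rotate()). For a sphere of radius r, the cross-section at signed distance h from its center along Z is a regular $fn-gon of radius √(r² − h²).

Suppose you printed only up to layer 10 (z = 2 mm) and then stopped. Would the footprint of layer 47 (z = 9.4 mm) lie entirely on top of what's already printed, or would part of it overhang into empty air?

Compare the two slices. At z = 2: the 5×13.5 cube contributes its full rectangle (area 67.50 mm²); the cube at (0.5, 15) is absent (z outside [4, 23]); the r=8.5 sphere at (-4, 16) contributes a regular 12-gon of circumradius √(8.5²−8²) = 2.872 (area = (12/2)·2.872²·sin(360°/12) = 24.75 mm²); the cylinder at (5, -3.5) does not reach this height (z outside [2.5, 14]); Merging all regions: the 2 present regions are separate (no shared area or edge), so areas and boundary lengths simply add and each stays a separate island — area = 92.25 mm²; (rotated 5° about Z; rotation is an isometry so areas/perimeters/island counts are preserved). At z = 9.4: the cube is not intersected at this z (z outside [0, 4]); the cube at (0.5, 15) is present — its section is the full 8.5×4 rectangle (area 34.00 mm²); the sphere at (-4, 16): section is a regular 12-gon, circumradius = √(r²−h²) = √(8.5²−0.6²) = 8.479 (area = (12/2)·8.479²·sin(360°/12) = 215.67 mm²); the r=2 cylinder at (5, -3.5) gives a regular 12-gon of circumradius 2 (constant along its height) (area = (12/2)·2.000²·sin(360°/12) = 12.00 mm²); Combining (union): the regions partially overlap — summed areas 261.67 mm² minus the doubly-counted overlap 14.58 mm² gives 247.09 mm² — area = 247.09 mm²; (rotated 5° about Z; rotation is an isometry so areas/perimeters/island counts are preserved). Checking containment: at z = 9.4 the cross-section extends beyond the z = 2 cross-section by about 210.56 mm².

part overhangs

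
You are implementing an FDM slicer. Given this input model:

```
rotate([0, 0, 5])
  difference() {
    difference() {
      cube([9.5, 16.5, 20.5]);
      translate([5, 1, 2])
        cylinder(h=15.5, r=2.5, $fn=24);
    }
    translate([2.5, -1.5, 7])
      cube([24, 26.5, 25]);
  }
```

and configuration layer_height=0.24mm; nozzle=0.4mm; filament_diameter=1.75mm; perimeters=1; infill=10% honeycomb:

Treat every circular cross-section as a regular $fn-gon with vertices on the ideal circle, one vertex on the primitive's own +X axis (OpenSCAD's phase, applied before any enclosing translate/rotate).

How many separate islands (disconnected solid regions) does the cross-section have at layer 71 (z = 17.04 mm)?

At z = 17.04 mm: the cube is present — its section is the full 9.5×16.5 rectangle; the cylinder at (5, 1): section is a regular 24-gon, circumradius r=2.5; After the difference (first − rest): starting from the 9.5×16.5 cube, the r=2.5 cylinder at (5, 1) partially overlaps it — only the 14.54 mm² overlap (of its 19.41 mm²) is removed, clipping the outline — 1 connected region; the cube at (2.5, -1.5) (footprint 24×26.5) is included at this height; Taking the first minus the rest: starting from the result so far, the 24×26.5 cube at (2.5, -1.5) partially overlaps it — only the 100.96 mm² overlap (of its 636.00 mm²) is removed, clipping the outline — 1 connected region; (whole slice rotated 5° about Z — lengths, areas and connectivity unchanged). Overall, the cross-section is a single solid region. Island count = 1.

1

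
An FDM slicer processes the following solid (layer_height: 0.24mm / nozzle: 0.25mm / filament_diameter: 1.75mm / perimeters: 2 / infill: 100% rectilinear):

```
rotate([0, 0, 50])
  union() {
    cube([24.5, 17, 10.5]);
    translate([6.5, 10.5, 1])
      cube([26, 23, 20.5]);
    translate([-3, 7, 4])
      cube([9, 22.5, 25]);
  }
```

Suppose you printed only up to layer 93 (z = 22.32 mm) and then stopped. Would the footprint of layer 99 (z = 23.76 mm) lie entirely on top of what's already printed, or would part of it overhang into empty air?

entirely on top

Compare the two slices. At z = 22.32: the cube is absent (z outside [0, 10.5]); the cube at (6.5, 10.5) is not intersected at this z (z outside [1, 21.5]); the cube at (-3, 7) is present — its section is the full 9×22.5 rectangle (area 202.50 mm²); Combining (union): only the 9×22.5 cube at (-3, 7) is present, so the union is just that shape — area = 202.50 mm²; (rotated 50° about Z; rotation is an isometry so areas/perimeters/island counts are preserved). At z = 23.76: the cube does not reach this height (z outside [0, 10.5]); the cube at (6.5, 10.5) is not intersected at this z (z outside [1, 21.5]); the cube at (-3, 7) is present — its section is the full 9×22.5 rectangle (area 202.50 mm²); Merging all regions: only the 9×22.5 cube at (-3, 7) is present, so the union is just that shape — area = 202.50 mm²; (rotated 50° about Z; rotation is an isometry so areas/perimeters/island counts are preserved). Checking containment: the cross-section at z = 23.76 is a subset of the cross-section at z = 22.32.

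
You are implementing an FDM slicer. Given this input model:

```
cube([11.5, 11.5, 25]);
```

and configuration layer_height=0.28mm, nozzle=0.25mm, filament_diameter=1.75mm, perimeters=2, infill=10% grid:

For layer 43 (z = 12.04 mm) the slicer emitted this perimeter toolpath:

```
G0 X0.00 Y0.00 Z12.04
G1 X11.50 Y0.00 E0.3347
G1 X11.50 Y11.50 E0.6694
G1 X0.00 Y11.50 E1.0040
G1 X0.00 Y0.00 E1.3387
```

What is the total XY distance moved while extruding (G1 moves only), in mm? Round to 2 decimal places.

46.00 mm

Sum the Euclidean lengths of each G1 segment: total = 46.00 mm.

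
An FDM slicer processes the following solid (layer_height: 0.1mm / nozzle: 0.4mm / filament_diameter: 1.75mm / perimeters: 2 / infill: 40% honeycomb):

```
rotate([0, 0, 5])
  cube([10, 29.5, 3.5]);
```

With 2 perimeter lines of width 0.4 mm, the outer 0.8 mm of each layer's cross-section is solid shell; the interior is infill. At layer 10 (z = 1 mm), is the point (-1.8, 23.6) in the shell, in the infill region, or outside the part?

At z = 1 mm: the 10×29.5 cube contributes its full rectangle; (rotated 5° about Z; rotation is an isometry so areas/perimeters/island counts are preserved). Overall, the cross-section is a single solid region. Undo the 5° rotation: the query point maps to (0.264, 23.667) in the un-rotated model frame. The nearest boundary edge runs (0.00, 29.50)→(0.00, 0.00); distance from the point to it = 0.26 mm. The point is inside the cross-section, 0.26 mm from the nearest boundary — within the 0.8 mm shell band (2 × 0.4).

shell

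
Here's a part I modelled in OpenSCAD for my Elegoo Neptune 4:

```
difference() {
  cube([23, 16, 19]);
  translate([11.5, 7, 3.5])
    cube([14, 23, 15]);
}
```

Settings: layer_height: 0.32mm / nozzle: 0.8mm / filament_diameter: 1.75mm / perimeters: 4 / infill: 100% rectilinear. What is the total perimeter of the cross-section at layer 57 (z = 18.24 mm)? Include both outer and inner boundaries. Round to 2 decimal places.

78.00 mm

At z = 18.24 mm: the 23×16 cube contributes its full rectangle (perimeter 78.00 mm); the 14×23 cube at (11.5, 7) contributes its full rectangle (perimeter 74.00 mm); Taking the first minus the rest: starting from the 23×16 cube, the 14×23 cube at (11.5, 7) partially overlaps it — only the 103.50 mm² overlap (of its 322.00 mm²) is removed, clipping the outline — boundary = 78.00 mm. Overall, the cross-section is a single solid region. Total boundary length (outer) = 78.00 mm.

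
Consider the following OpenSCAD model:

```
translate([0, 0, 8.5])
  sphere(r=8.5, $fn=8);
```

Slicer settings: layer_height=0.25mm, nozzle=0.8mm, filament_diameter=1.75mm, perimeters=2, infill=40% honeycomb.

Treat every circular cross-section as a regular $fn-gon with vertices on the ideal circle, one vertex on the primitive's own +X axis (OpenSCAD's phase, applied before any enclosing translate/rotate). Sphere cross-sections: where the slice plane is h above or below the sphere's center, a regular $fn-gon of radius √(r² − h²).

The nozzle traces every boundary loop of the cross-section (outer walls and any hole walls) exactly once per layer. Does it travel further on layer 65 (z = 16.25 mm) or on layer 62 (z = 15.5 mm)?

layer 62 (z = 15.5 mm)

Layer 65 (z = 16.25): the sphere: section is a regular 8-gon, circumradius = √(r²−h²) = √(8.5²−7.75²) = 3.491 (perimeter = 2·8·3.491·sin(180°/8) = 21.38 mm). So its perimeter = 21.38 mm. Layer 62 (z = 15.5): the r=8.5 sphere slices to a regular 8-gon of circumradius 4.822 (√(r²−h²) with h=7 from center) (perimeter = 2·8·4.822·sin(180°/8) = 29.52 mm). So its perimeter = 29.52 mm. Layer 62 is larger (29.52 vs 21.38 mm).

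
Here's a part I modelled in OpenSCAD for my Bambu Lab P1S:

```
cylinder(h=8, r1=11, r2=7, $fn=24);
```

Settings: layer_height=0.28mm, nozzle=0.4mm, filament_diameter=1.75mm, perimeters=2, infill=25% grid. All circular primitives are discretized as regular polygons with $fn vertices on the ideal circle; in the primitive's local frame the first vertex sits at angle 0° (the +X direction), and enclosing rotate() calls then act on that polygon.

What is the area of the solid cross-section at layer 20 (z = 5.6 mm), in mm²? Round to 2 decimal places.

At z = 5.6 mm: the cone contributes a regular 24-gon of circumradius 8.200 (interpolated between r1=11 and r2=7 at t=0.700) (area = (24/2)·8.200²·sin(360°/24) = 208.84 mm²). Overall, the cross-section is a single solid region. Net area = 208.84 mm².

208.84 mm²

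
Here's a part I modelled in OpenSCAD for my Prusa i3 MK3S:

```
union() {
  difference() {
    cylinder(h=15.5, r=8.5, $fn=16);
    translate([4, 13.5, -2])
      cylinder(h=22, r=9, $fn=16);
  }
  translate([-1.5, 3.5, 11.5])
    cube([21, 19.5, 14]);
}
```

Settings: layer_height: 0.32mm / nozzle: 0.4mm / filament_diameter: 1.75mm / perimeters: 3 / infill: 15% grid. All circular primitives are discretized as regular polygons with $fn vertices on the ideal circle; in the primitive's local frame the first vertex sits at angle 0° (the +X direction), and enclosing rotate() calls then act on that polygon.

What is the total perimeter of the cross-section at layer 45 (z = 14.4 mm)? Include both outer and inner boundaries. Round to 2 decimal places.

At z = 14.4 mm: the r=8.5 cylinder contributes a regular 16-gon of circumradius 8.5 (perimeter = 2·16·8.500·sin(180°/16) = 53.06 mm); the cylinder at (4, 13.5): section is a regular 16-gon, circumradius r=9 (perimeter = 2·16·9.000·sin(180°/16) = 56.19 mm); Taking the first minus the rest: starting from the r=8.5 cylinder, the r=9 cylinder at (4, 13.5) partially overlaps it — only the 21.73 mm² overlap (of its 247.98 mm²) is removed, clipping the outline — boundary = 52.99 mm; the cube at (-1.5, 3.5) is present — its section is the full 21×19.5 rectangle (perimeter 81.00 mm); Combining (union): the regions partially overlap (shared area 13.65 mm²), so the edge portions inside another operand are dropped and the merged outline is re-measured after clipping — boundary = 111.21 mm. Overall, the cross-section is a single solid region. Total boundary length (outer) = 111.21 mm.

111.21 mm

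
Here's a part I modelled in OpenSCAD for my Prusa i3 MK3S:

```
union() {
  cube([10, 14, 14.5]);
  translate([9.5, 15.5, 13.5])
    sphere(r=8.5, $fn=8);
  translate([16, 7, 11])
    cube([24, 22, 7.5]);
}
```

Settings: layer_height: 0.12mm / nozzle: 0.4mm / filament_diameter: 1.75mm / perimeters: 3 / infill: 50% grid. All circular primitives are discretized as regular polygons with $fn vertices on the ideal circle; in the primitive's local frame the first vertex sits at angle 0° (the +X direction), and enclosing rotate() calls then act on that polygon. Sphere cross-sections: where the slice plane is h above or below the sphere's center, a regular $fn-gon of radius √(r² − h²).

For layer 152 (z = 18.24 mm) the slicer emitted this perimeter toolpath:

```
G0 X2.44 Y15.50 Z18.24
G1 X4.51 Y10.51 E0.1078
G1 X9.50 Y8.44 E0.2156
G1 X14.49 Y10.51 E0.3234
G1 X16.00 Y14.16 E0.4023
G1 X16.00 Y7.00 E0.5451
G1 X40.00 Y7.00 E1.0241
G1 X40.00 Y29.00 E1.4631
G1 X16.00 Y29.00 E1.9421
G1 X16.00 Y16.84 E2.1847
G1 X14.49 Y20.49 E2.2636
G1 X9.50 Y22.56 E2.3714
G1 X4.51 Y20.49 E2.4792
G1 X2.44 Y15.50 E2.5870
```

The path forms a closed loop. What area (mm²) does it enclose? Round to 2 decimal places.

Apply the shoelace formula to the sequence of (X, Y) vertices; enclosed area = 668.15 mm².

668.15 mm²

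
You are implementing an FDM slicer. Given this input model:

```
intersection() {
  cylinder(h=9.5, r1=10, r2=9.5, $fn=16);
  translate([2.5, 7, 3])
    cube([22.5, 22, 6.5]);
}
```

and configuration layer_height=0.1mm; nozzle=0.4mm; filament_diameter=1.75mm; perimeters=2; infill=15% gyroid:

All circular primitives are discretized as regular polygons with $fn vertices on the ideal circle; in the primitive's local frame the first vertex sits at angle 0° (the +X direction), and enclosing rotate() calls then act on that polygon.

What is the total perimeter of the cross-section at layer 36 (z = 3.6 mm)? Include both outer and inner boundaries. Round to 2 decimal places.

11.65 mm

At z = 3.6 mm: the cone (r1=10→r2=9.5) has section circumradius 9.811 here — a regular 16-gon (perimeter = 2·16·9.811·sin(180°/16) = 61.25 mm); the cube at (2.5, 7) (footprint 22.5×22) is included at this height (perimeter 89.00 mm); Keeping only the common overlap: the 22.5×22 cube at (2.5, 7) partially overlaps the cone; clipping to the common part keeps 5.93 mm² — boundary = 11.65 mm. Overall, the cross-section is a single solid region. Total boundary length (outer) = 11.65 mm.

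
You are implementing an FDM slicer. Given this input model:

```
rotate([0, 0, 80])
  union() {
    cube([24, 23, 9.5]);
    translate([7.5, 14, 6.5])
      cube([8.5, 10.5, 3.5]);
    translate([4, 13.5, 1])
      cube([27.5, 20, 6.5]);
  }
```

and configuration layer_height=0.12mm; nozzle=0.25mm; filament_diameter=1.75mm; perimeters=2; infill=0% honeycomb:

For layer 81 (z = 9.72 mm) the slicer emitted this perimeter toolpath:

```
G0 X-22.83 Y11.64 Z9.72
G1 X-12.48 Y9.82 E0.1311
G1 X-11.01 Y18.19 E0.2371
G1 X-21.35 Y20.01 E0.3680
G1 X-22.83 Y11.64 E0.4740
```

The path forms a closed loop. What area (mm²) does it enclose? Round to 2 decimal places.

89.27 mm²

Apply the shoelace formula to the sequence of (X, Y) vertices; enclosed area = 89.27 mm².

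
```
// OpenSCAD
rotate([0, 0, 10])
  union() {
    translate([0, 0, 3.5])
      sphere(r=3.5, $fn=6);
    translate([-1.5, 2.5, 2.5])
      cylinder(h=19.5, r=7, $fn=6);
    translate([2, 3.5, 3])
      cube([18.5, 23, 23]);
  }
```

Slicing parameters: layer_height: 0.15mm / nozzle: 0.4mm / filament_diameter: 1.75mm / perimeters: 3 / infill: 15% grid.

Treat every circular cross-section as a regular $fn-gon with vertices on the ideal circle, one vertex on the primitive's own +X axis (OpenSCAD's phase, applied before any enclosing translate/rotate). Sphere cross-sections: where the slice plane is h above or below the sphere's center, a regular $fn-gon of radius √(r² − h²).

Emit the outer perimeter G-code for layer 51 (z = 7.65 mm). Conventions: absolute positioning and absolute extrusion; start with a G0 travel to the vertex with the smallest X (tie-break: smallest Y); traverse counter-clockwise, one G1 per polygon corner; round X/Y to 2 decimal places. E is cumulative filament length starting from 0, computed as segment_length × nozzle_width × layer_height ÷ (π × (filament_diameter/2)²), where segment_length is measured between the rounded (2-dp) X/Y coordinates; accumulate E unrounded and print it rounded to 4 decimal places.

At z = 7.65 mm: the sphere does not reach this height (|z−center|=4.150 > r=3.5); the cylinder at (-1.5, 2.5): section is a regular 6-gon, circumradius r=7; the cube at (2, 3.5) (footprint 18.5×23) is included at this height; Merging all regions: the regions partially overlap (shared area 7.40 mm²), so overlapping operands fuse into one piece — 1 connected region; (rotated 10° about Z; rotation is an isometry so areas/perimeters/island counts are preserved). The outline is a single polygon with 10 vertices. Extrusion per mm of travel: 0.4 × 0.15 / (π × 0.875²) = 0.024945. Accumulating E over each segment gives final E = 2.7728.

G0 X-8.80 Y0.99 Z7.65
G1 X-4.31 Y-4.38 E0.1746
G1 X2.59 Y-3.16 E0.3494
G1 X4.98 Y3.42 E0.5240
G1 X4.24 Y4.30 E0.5527
G1 X19.58 Y7.01 E0.9413
G1 X15.59 Y29.66 E1.5150
G1 X-2.63 Y26.44 E1.9765
G1 X0.48 Y8.78 E2.4239
G1 X-6.41 Y7.56 E2.5984
G1 X-8.80 Y0.99 E2.7728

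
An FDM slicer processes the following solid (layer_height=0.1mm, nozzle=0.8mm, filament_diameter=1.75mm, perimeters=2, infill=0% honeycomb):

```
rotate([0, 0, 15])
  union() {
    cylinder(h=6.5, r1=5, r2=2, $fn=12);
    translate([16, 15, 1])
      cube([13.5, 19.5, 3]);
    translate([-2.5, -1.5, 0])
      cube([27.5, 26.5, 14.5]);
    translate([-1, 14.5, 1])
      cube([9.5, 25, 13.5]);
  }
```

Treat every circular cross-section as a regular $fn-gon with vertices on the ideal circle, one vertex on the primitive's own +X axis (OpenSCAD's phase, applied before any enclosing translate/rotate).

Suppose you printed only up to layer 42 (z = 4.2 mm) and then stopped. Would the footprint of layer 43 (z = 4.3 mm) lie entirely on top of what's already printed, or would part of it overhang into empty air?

entirely on top

Compare the two slices. At z = 4.2: the cone contributes a regular 12-gon of circumradius 3.062 (interpolated between r1=5 and r2=2 at t=0.646) (area = (12/2)·3.062²·sin(360°/12) = 28.12 mm²); the cube at (16, 15) is not intersected at this z (z outside [1, 4]); the cube at (-2.5, -1.5) is present — its section is the full 27.5×26.5 rectangle (area 728.75 mm²); the cube at (-1, 14.5) is present — its section is the full 9.5×25 rectangle (area 237.50 mm²); Taking the union: the regions partially overlap — summed areas 994.37 mm² minus the doubly-counted overlap 121.29 mm² gives 873.08 mm² — area = 873.08 mm²; (rotated 15° about Z; rotation is an isometry so areas/perimeters/island counts are preserved). At z = 4.3: the cone (r1=5→r2=2) has section circumradius 3.015 here — a regular 12-gon (area = (12/2)·3.015²·sin(360°/12) = 27.28 mm²); the cube at (16, 15) is absent (z outside [1, 4]); the cube at (-2.5, -1.5) (footprint 27.5×26.5) is included at this height (area 728.75 mm²); the cube at (-1, 14.5) is present — its section is the full 9.5×25 rectangle (area 237.50 mm²); Taking the union: the regions partially overlap — summed areas 993.53 mm² minus the doubly-counted overlap 120.88 mm² gives 872.65 mm² — area = 872.65 mm²; (whole slice rotated 15° about Z — lengths, areas and connectivity unchanged). Checking containment: the cross-section at z = 4.3 is a subset of the cross-section at z = 4.2.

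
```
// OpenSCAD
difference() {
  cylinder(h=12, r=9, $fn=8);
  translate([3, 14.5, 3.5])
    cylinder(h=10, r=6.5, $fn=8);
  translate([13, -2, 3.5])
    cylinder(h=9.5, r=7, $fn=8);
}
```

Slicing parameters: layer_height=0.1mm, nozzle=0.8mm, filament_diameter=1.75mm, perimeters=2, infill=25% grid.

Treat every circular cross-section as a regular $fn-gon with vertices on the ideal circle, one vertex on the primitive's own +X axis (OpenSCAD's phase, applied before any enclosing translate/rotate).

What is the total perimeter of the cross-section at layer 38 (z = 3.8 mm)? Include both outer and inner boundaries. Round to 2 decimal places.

55.11 mm

At z = 3.8 mm: the cylinder: section is a regular 8-gon, circumradius r=9 (perimeter = 2·8·9.000·sin(180°/8) = 55.11 mm); the cylinder at (3, 14.5): section is a regular 8-gon, circumradius r=6.5 (perimeter = 2·8·6.500·sin(180°/8) = 39.80 mm); the r=7 cylinder at (13, -2) gives a regular 8-gon of circumradius 7 (constant along its height) (perimeter = 2·8·7.000·sin(180°/8) = 42.86 mm); Subtracting the remaining from the first: starting from the r=9 cylinder, the r=6.5 cylinder at (3, 14.5) misses the remaining region (no effect); the r=7 cylinder at (13, -2) partially overlaps it — only the 10.04 mm² overlap (of its 138.59 mm²) is removed, clipping the outline — boundary = 55.11 mm. Overall, the cross-section is a single solid region. Total boundary length (outer) = 55.11 mm.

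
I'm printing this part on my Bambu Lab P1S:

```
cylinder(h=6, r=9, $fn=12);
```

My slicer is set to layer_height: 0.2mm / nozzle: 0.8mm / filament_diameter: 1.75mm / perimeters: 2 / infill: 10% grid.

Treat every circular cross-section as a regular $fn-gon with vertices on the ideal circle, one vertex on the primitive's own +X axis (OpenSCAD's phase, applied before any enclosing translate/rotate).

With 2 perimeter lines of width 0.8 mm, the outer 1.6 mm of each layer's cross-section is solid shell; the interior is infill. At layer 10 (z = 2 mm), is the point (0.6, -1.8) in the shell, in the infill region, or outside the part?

At z = 2 mm: the r=9 cylinder gives a regular 12-gon of circumradius 9 (constant along its height). Overall, the cross-section is a single solid region. The nearest boundary edge runs (-0.00, -9.00)→(4.50, -7.79); distance from the point to it = 6.80 mm. The point is inside the cross-section and 6.80 mm from the nearest boundary — more than the 1.6 mm shell width (2 × 0.8), so it's in the infill interior.

infill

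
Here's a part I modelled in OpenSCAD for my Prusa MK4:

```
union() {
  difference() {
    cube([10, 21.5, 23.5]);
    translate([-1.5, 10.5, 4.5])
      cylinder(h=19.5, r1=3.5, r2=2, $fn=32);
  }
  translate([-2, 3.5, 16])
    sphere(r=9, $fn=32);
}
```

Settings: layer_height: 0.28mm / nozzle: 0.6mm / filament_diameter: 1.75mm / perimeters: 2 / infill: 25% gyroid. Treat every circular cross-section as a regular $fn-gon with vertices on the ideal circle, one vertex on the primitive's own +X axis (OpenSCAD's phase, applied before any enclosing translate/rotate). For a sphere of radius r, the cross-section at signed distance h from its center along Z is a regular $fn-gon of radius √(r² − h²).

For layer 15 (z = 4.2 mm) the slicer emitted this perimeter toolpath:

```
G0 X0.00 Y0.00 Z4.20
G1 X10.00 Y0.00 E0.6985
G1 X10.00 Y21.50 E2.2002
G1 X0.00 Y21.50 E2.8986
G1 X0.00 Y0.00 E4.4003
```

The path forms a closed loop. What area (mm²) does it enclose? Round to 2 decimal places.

Apply the shoelace formula to the sequence of (X, Y) vertices; enclosed area = 215.00 mm².

215.00 mm²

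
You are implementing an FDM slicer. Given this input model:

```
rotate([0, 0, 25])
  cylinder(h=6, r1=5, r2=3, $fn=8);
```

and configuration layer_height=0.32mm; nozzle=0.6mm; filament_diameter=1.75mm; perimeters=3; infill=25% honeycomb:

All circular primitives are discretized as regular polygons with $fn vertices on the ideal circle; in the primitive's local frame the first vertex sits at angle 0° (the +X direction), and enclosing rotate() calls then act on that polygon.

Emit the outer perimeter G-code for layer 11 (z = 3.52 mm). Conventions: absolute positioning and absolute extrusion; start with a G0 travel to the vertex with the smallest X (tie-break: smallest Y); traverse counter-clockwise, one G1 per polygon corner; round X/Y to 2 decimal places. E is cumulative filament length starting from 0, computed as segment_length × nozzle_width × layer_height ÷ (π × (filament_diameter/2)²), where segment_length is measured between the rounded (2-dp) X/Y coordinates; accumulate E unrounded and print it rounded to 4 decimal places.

G0 X-3.60 Y1.31 Z3.52
G1 X-3.47 Y-1.62 E0.2341
G1 X-1.31 Y-3.60 E0.4680
G1 X1.62 Y-3.47 E0.7021
G1 X3.60 Y-1.31 E0.9360
G1 X3.47 Y1.62 E1.1701
G1 X1.31 Y3.60 E1.4040
G1 X-1.62 Y3.47 E1.6382
G1 X-3.60 Y1.31 E1.8721

At z = 3.52 mm: the cone contributes a regular 8-gon of circumradius 3.827 (interpolated between r1=5 and r2=3 at t=0.587); (rotated 25° about Z; rotation is an isometry so areas/perimeters/island counts are preserved). The outline is a single polygon with 8 vertices. Extrusion per mm of travel: 0.6 × 0.32 / (π × 0.875²) = 0.079824. Accumulating E over each segment gives final E = 1.8721.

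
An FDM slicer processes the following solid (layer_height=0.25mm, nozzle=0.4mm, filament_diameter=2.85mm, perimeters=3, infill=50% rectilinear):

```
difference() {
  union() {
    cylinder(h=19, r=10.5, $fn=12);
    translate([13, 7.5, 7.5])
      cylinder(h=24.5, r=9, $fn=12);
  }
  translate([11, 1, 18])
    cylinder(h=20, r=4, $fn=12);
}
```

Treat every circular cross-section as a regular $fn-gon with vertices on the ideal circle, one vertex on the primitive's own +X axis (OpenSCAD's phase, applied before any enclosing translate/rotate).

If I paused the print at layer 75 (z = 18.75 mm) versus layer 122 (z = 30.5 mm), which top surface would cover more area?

layer 75 (z = 18.75 mm)

Layer 75 (z = 18.75): the r=10.5 cylinder contributes a regular 12-gon of circumradius 10.5 (area = (12/2)·10.500²·sin(360°/12) = 330.75 mm²); the cylinder at (13, 7.5): section is a regular 12-gon, circumradius r=9 (area = (12/2)·9.000²·sin(360°/12) = 243.00 mm²); Combining (union): the regions partially overlap — summed areas 573.75 mm² minus the doubly-counted overlap 32.62 mm² gives 541.13 mm² — area = 541.13 mm²; the r=4 cylinder at (11, 1) gives a regular 12-gon of circumradius 4 (constant along its height) (area = (12/2)·4.000²·sin(360°/12) = 48.00 mm²); After the difference (first − rest): starting from the result so far (541.13 mm²), the r=4 cylinder at (11, 1) partially overlaps it — only the 42.41 mm² overlap (of its 48.00 mm²) is removed, clipping the outline — area = 498.73 mm². So its area = 498.73 mm². Layer 122 (z = 30.5): the cylinder is not intersected at this z (z outside [0, 19]); the r=9 cylinder at (13, 7.5) gives a regular 12-gon of circumradius 9 (constant along its height) (area = (12/2)·9.000²·sin(360°/12) = 243.00 mm²); Merging all regions: only the r=9 cylinder at (13, 7.5) is present, so the union is just that shape — area = 243.00 mm²; the cylinder at (11, 1): section is a regular 12-gon, circumradius r=4 (area = (12/2)·4.000²·sin(360°/12) = 48.00 mm²); Taking the first minus the rest: starting from the result so far (243.00 mm²), the r=4 cylinder at (11, 1) partially overlaps it — only the 37.26 mm² overlap (of its 48.00 mm²) is removed, clipping the outline — area = 205.74 mm². So its area = 205.74 mm². Layer 75 is larger (498.73 vs 205.74 mm²).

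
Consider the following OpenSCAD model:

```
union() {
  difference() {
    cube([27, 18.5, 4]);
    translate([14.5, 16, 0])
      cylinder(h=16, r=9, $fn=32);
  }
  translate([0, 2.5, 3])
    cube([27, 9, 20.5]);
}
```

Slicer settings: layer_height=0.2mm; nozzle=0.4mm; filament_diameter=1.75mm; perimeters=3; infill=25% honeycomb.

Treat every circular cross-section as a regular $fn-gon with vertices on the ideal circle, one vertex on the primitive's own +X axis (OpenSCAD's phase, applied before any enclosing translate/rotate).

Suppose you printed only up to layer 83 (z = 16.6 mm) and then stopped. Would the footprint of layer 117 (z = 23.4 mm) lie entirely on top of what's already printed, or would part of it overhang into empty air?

entirely on top

Compare the two slices. At z = 16.6: the cube is not intersected at this z (z outside [0, 4]); the cylinder at (14.5, 16) does not reach this height (z outside [0, 16]); Subtracting the remaining from the first: the first operand is absent here, so nothing remains; the 27×9 cube at (0, 2.5) contributes its full rectangle (area 243.00 mm²); Taking the union: only the 27×9 cube at (0, 2.5) is present, so the union is just that shape — area = 243.00 mm². At z = 23.4: the cube does not reach this height (z outside [0, 4]); the cylinder at (14.5, 16) does not reach this height (z outside [0, 16]); After the difference (first − rest): the first operand is absent here, so nothing remains; the 27×9 cube at (0, 2.5) contributes its full rectangle (area 243.00 mm²); Merging all regions: only the 27×9 cube at (0, 2.5) is present, so the union is just that shape — area = 243.00 mm². Checking containment: the cross-section at z = 23.4 is a subset of the cross-section at z = 16.6.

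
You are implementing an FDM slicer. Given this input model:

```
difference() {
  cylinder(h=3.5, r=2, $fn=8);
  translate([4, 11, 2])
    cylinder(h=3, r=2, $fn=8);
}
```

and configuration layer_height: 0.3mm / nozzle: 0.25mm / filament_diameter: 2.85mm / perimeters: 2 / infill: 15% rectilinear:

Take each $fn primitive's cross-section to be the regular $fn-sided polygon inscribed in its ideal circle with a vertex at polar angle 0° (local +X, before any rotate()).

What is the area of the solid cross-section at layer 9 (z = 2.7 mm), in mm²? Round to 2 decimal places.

11.31 mm²

At z = 2.7 mm: the r=2 cylinder contributes a regular 8-gon of circumradius 2 (area = (8/2)·2.000²·sin(360°/8) = 11.31 mm²); the cylinder at (4, 11): section is a regular 8-gon, circumradius r=2 (area = (8/2)·2.000²·sin(360°/8) = 11.31 mm²); Taking the first minus the rest: starting from the r=2 cylinder (11.31 mm²), the r=2 cylinder at (4, 11) misses the remaining region (no effect) — area = 11.31 mm². Overall, the cross-section is a single solid region. Net area = 11.31 mm².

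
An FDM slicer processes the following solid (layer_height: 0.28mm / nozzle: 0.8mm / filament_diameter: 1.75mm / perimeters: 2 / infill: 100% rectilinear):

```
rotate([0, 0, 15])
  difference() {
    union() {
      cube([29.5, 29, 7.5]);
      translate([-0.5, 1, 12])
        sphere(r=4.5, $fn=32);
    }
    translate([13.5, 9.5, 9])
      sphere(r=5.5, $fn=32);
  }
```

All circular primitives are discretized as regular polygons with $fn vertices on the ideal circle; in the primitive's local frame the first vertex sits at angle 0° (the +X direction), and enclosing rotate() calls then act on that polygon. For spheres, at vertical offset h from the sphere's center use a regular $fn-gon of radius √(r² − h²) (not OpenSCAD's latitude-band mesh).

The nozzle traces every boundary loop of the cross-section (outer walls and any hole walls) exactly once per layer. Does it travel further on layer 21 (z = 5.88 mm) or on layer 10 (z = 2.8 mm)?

Layer 21 (z = 5.88): the 29.5×29 cube contributes its full rectangle (perimeter 117.00 mm); the sphere at (-0.5, 1) is not intersected at this z (|z−center|=6.120 > r=4.5); Taking the union: only the 29.5×29 cube is present, so the union is just that shape — boundary = 117.00 mm; the sphere at (13.5, 9.5): section is a regular 32-gon, circumradius = √(r²−h²) = √(5.5²−3.12²) = 4.529 (perimeter = 2·32·4.529·sin(180°/32) = 28.41 mm); After the difference (first − rest): starting from the result so far, the r=5.5 sphere at (13.5, 9.5) lies wholly inside it (removes its full 64.04 mm² and its 28.41 mm outline becomes a hole wall) — boundary (outer + 1 inner loop) = 145.41 mm; (whole slice rotated 15° about Z — lengths, areas and connectivity unchanged). So its perimeter = 145.41 mm. Layer 10 (z = 2.8): the 29.5×29 cube contributes its full rectangle (perimeter 117.00 mm); the sphere at (-0.5, 1) is absent (|z−center|=9.200 > r=4.5); Merging all regions: only the 29.5×29 cube is present, so the union is just that shape — boundary = 117.00 mm; the sphere at (13.5, 9.5) is absent (|z−center|=6.200 > r=5.5); After the difference (first − rest): none of the subtracted shapes is present at this height, so the result so far is unchanged — boundary = 117.00 mm; (whole slice rotated 15° about Z — lengths, areas and connectivity unchanged). So its perimeter = 117.00 mm. Layer 21 is larger (145.41 vs 117.00 mm).

layer 21 (z = 5.88 mm)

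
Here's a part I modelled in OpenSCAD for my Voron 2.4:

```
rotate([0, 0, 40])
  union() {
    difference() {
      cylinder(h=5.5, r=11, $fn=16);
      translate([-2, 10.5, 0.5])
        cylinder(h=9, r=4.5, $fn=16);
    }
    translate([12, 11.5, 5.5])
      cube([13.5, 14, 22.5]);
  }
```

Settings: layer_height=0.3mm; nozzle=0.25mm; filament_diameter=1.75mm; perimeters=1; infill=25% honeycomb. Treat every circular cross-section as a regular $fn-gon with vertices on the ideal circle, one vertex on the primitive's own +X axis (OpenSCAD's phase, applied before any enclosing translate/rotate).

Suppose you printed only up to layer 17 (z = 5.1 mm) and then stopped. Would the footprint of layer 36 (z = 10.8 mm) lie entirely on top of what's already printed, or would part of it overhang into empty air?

Compare the two slices. At z = 5.1: the r=11 cylinder contributes a regular 16-gon of circumradius 11 (area = (16/2)·11.000²·sin(360°/16) = 370.44 mm²); the r=4.5 cylinder at (-2, 10.5) gives a regular 16-gon of circumradius 4.5 (constant along its height) (area = (16/2)·4.500²·sin(360°/16) = 61.99 mm²); After the difference (first − rest): starting from the r=11 cylinder (370.44 mm²), the r=4.5 cylinder at (-2, 10.5) partially overlaps it — only the 29.75 mm² overlap (of its 61.99 mm²) is removed, clipping the outline — area = 340.69 mm²; the cube at (12, 11.5) is not intersected at this z (z outside [5.5, 28]); Merging all regions: only that combined region is present, so the union is just that shape — area = 340.69 mm²; (whole slice rotated 40° about Z — lengths, areas and connectivity unchanged). At z = 10.8: the cylinder is absent (z outside [0, 5.5]); the cylinder at (-2, 10.5) is not intersected at this z (z outside [0.5, 9.5]); Subtracting the remaining from the first: the first operand is absent here, so nothing remains; the cube at (12, 11.5) (footprint 13.5×14) is included at this height (area 189.00 mm²); Taking the union: only the 13.5×14 cube at (12, 11.5) is present, so the union is just that shape — area = 189.00 mm²; (rotated 40° about Z; rotation is an isometry so areas/perimeters/island counts are preserved). Checking containment: at z = 10.8 the cross-section extends beyond the z = 5.1 cross-section by about 189.00 mm².

part overhangs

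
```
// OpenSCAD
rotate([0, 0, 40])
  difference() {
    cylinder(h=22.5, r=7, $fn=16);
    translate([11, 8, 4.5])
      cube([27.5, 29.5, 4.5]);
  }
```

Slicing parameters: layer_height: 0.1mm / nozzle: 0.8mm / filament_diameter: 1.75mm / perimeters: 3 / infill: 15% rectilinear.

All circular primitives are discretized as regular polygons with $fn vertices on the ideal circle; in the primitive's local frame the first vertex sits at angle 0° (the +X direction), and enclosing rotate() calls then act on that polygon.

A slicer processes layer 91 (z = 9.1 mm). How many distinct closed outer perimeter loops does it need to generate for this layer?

At z = 9.1 mm: the r=7 cylinder gives a regular 16-gon of circumradius 7 (constant along its height); the cube at (11, 8) is not intersected at this z (z outside [4.5, 9]); Subtracting the remaining from the first: none of the subtracted shapes is present at this height, so the r=7 cylinder is unchanged — 1 connected region; (whole slice rotated 40° about Z — lengths, areas and connectivity unchanged). The result has 1 disconnected region.

1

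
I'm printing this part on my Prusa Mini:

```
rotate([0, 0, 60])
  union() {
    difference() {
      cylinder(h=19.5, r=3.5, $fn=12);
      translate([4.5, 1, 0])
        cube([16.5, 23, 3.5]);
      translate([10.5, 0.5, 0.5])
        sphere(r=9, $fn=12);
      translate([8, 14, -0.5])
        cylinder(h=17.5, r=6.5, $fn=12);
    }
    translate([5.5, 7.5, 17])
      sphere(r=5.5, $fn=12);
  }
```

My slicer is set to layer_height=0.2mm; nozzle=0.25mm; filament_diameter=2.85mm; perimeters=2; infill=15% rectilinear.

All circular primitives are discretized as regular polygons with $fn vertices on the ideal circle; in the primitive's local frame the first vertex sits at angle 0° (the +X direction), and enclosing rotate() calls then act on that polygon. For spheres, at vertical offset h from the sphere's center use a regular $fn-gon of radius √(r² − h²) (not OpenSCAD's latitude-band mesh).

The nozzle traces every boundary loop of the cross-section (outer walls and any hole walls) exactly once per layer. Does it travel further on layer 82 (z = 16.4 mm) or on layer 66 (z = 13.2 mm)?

layer 82 (z = 16.4 mm)

Layer 82 (z = 16.4): the cylinder: section is a regular 12-gon, circumradius r=3.5 (perimeter = 2·12·3.500·sin(180°/12) = 21.74 mm); the cube at (4.5, 1) is not intersected at this z (z outside [0, 3.5]); the sphere at (10.5, 0.5) does not reach this height (|z−center|=15.900 > r=9); the r=6.5 cylinder at (8, 14) contributes a regular 12-gon of circumradius 6.5 (perimeter = 2·12·6.500·sin(180°/12) = 40.38 mm); Subtracting the remaining from the first: starting from the r=3.5 cylinder, the r=6.5 cylinder at (8, 14) misses the remaining region (no effect) — boundary = 21.74 mm; the r=5.5 sphere at (5.5, 7.5) slices to a regular 12-gon of circumradius 5.467 (√(r²−h²) with h=0.6 from center) (perimeter = 2·12·5.467·sin(180°/12) = 33.96 mm); Taking the union: the 2 present regions are separate (no shared area or edge), so areas and boundary lengths simply add and each stays a separate island — boundary = 55.70 mm; (rotated 60° about Z; rotation is an isometry so areas/perimeters/island counts are preserved). So its perimeter = 55.70 mm. Layer 66 (z = 13.2): the cylinder: section is a regular 12-gon, circumradius r=3.5 (perimeter = 2·12·3.500·sin(180°/12) = 21.74 mm); the cube at (4.5, 1) is not intersected at this z (z outside [0, 3.5]); the sphere at (10.5, 0.5) is absent (|z−center|=12.700 > r=9); the r=6.5 cylinder at (8, 14) contributes a regular 12-gon of circumradius 6.5 (perimeter = 2·12·6.500·sin(180°/12) = 40.38 mm); Taking the first minus the rest: starting from the r=3.5 cylinder, the r=6.5 cylinder at (8, 14) misses the remaining region (no effect) — boundary = 21.74 mm; the sphere at (5.5, 7.5): section is a regular 12-gon, circumradius = √(r²−h²) = √(5.5²−3.8²) = 3.976 (perimeter = 2·12·3.976·sin(180°/12) = 24.70 mm); Merging all regions: the 2 present regions are separate (no shared area or edge), so areas and boundary lengths simply add and each stays a separate island — boundary = 46.44 mm; (whole slice rotated 60° about Z — lengths, areas and connectivity unchanged). So its perimeter = 46.44 mm. Layer 82 is larger (55.70 vs 46.44 mm).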